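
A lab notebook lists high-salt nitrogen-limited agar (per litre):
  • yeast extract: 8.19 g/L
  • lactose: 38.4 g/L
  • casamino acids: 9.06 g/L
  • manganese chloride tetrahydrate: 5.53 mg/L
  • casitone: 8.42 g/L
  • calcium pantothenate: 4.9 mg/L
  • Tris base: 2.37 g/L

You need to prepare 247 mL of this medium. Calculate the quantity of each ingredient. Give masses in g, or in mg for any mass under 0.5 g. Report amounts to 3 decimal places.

yeast extract 2.023 g; lactose 9.485 g; casamino acids 2.238 g; manganese chloride tetrahydrate 1.366 mg; casitone 2.080 g; calcium pantothenate 1.210 mg; Tris base 0.585 g

Working volume: 247 mL = 0.247 L.
yeast extract: 8.19 g/L × 0.247 L = 2.023 g
lactose: 38.4 g/L × 0.247 L = 9.485 g
casamino acids: 9.06 g/L × 0.247 L = 2.238 g
manganese chloride tetrahydrate: 5.53 mg/L × 0.247 L = 1.366 mg
casitone: 8.42 g/L × 0.247 L = 2.080 g
calcium pantothenate: 4.9 mg/L × 0.247 L = 1.210 mg
Tris base: 2.37 g/L × 0.247 L = 0.585 g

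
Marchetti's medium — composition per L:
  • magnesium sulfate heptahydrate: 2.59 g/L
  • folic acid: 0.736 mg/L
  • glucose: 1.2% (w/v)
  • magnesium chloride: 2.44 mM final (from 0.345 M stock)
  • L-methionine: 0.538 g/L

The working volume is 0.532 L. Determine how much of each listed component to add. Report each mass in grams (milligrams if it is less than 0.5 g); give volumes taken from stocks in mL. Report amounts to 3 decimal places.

Working volume: 0.532 L.
magnesium sulfate heptahydrate: 2.59 g/L × 0.532 L = 1.378 g
folic acid: 0.736 mg/L × 0.532 L = 0.392 mg
glucose: 1.2 g per 100 mL × 532 mL ÷ 100 = 6.384 g
magnesium chloride: V = C2·V2/C1 = 2.44 mM × 532 mL ÷ 345 mM = 3.763 mL
L-methionine: 0.538 g/L × 0.532 L = 0.286216 g = 286.216 mg

magnesium sulfate heptahydrate 1.378 g; folic acid 0.392 mg; glucose 6.384 g; magnesium chloride 3.763 mL; L-methionine 286.216 mg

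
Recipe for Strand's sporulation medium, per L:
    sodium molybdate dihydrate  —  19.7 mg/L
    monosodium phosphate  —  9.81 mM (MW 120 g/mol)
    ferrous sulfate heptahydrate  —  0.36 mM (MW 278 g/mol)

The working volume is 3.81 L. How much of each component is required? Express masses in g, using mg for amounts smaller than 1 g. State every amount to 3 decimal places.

Scale factor relative to 1 L: 3.81.
sodium molybdate dihydrate: 19.7 mg/L × 3.81 L = 75.057 mg
monosodium phosphate: 9.81 mmol/L × 120 g/mol × 3.81 L ÷ 1000 = 4.485 g
ferrous sulfate heptahydrate: 0.36 mmol/L × 278 mg/mmol × 3.81 L = 381.305 mg

sodium molybdate dihydrate 75.057 mg; monosodium phosphate 4.485 g; ferrous sulfate heptahydrate 381.305 mg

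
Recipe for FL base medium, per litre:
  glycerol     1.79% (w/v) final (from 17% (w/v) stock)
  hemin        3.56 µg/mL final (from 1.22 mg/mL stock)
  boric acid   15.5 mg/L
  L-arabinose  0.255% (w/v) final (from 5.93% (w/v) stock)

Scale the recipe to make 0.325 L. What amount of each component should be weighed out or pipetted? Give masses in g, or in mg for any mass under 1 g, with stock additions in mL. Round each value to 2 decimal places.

Working volume: 0.325 L.
glycerol: C1V1 = C2V2 → 1.79% ÷ 17% × 325 mL = 34.22 mL
hemin: V = C2·V2/C1 = 3.56 µg/mL × 325 mL ÷ 1220 µg/mL = 0.95 mL
boric acid: 15.5 mg/L × 0.325 L = 5.04 mg
L-arabinose: dilute stock: 0.255% ÷ 5.93% × 325 mL = 13.98 mL

glycerol 34.22 mL; hemin 0.95 mL; boric acid 5.04 mg; L-arabinose 13.98 mL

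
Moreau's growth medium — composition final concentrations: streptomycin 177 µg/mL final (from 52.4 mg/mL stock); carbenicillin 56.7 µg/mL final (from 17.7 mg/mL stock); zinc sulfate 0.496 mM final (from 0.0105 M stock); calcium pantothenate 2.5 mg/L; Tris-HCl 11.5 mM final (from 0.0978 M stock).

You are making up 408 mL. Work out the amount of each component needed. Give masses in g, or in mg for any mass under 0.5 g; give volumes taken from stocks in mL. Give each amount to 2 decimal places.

Target volume = 408 mL = 0.408 L.
streptomycin: dilute stock: 177 µg/mL × 408 mL ÷ 52400 µg/mL = 1.38 mL
carbenicillin: dilute stock: 56.7 µg/mL × 408 mL ÷ 17700 µg/mL = 1.31 mL
zinc sulfate: C1V1 = C2V2 → 0.496 mM × 408 mL ÷ 10.5 mM = 19.27 mL
calcium pantothenate: 2.5 mg/L × 0.408 L = 1.02 mg
Tris-HCl: C1V1 = C2V2 → 11.5 mM × 408 mL ÷ 97.8 mM = 47.98 mL

streptomycin 1.38 mL; carbenicillin 1.31 mL; zinc sulfate 19.27 mL; calcium pantothenate 1.02 mg; Tris-HCl 47.98 mL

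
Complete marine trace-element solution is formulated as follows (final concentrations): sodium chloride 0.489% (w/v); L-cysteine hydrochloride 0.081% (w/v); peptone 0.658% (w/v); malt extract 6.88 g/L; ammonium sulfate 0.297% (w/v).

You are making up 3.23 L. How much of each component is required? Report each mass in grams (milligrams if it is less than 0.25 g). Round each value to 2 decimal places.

Working volume: 3.23 L.
sodium chloride: 0.489% w/v = 4.89 g/L → 4.89 × 3.23 L = 15.79 g
L-cysteine hydrochloride: 0.081 g per 100 mL × 3230 mL ÷ 100 = 2.62 g
peptone: 0.658% w/v = 6.58 g/L → 6.58 × 3.23 L = 21.25 g
malt extract: 6.88 g/L × 3.23 L = 22.22 g
ammonium sulfate: 0.297% w/v = 2.97 g/L → 2.97 × 3.23 L = 9.59 g

sodium chloride 15.79 g; L-cysteine hydrochloride 2.62 g; peptone 21.25 g; malt extract 22.22 g; ammonium sulfate 9.59 g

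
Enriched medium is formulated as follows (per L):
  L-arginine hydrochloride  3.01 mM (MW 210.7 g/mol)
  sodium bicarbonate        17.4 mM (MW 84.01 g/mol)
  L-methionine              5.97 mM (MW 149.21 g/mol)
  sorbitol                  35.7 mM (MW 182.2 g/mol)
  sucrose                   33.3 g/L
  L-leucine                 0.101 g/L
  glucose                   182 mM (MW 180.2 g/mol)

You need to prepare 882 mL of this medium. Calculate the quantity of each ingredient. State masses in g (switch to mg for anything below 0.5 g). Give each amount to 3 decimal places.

L-arginine hydrochloride 0.559 g; sodium bicarbonate 1.289 g; L-methionine 0.786 g; sorbitol 5.737 g; sucrose 29.371 g; L-leucine 89.082 mg; glucose 28.926 g

Working volume: 882 mL = 0.882 L.
L-arginine hydrochloride: 3.01 mmol/L × 210.7 g/mol × 0.882 L ÷ 1000 = 0.559 g
sodium bicarbonate: 17.4 mmol/L × 84.01 g/mol × 0.882 L ÷ 1000 = 1.289 g
L-methionine: 5.97 mmol/L × 149.21 g/mol × 0.882 L ÷ 1000 = 0.786 g
sorbitol: 35.7 mmol/L × 182.2 g/mol × 0.882 L ÷ 1000 = 5.737 g
sucrose: 33.3 g/L × 0.882 L = 29.371 g
L-leucine: 0.101 g/L × 0.882 L = 0.089082 g = 89.082 mg
glucose: 182 mmol/L × 180.2 g/mol × 0.882 L ÷ 1000 = 28.926 g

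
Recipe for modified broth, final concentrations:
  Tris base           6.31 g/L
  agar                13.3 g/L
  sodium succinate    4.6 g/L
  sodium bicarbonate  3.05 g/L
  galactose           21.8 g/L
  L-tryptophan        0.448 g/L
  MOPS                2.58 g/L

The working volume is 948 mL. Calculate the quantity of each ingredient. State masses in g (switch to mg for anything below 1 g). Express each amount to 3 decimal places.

Scale factor relative to 1 L: 0.948.
Tris base: 6.31 g/L × 0.948 L = 5.982 g
agar: 13.3 g/L × 0.948 L = 12.608 g
sodium succinate: 4.6 g/L × 0.948 L = 4.361 g
sodium bicarbonate: 3.05 g/L × 0.948 L = 2.891 g
galactose: 21.8 g/L × 0.948 L = 20.666 g
L-tryptophan: 0.448 g/L × 0.948 L = 0.424704 g = 424.704 mg
MOPS: 2.58 g/L × 0.948 L = 2.446 g

Tris base 5.982 g; agar 12.608 g; sodium succinate 4.361 g; sodium bicarbonate 2.891 g; galactose 20.666 g; L-tryptophan 424.704 mg; MOPS 2.446 g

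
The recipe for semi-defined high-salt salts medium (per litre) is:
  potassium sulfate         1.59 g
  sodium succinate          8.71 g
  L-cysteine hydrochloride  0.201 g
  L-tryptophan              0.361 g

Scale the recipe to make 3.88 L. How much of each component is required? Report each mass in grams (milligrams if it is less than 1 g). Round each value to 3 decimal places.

Ratio of target to recipe volume: 3880 / 1000 = 3.88.
potassium sulfate: 1.59 g × (3880 mL / 1000 mL) = 6.169 g
sodium succinate: 8.71 g × (3880 mL / 1000 mL) = 33.795 g
L-cysteine hydrochloride: 0.201 g × (3880 mL / 1000 mL) = 0.77988 g = 779.880 mg
L-tryptophan: 0.361 g × (3880 mL / 1000 mL) = 1.401 g

potassium sulfate 6.169 g; sodium succinate 33.795 g; L-cysteine hydrochloride 779.880 mg; L-tryptophan 1.401 g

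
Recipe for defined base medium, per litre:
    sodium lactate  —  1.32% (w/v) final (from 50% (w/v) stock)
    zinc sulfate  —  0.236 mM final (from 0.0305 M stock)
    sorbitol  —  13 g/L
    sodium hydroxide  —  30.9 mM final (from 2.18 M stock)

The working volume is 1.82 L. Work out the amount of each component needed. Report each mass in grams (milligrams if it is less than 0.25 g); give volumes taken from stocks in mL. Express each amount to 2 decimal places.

Scale factor relative to 1 L: 1.82.
sodium lactate: V = C2·V2/C1 = 1.32% ÷ 50% × 1820 mL = 48.05 mL
zinc sulfate: C1V1 = C2V2 → 0.236 mM × 1820 mL ÷ 30.5 mM = 14.08 mL
sorbitol: 13 g/L × 1.82 L = 23.66 g
sodium hydroxide: dilute stock: 30.9 mM × 1820 mL ÷ 2180 mM = 25.80 mL

sodium lactate 48.05 mL; zinc sulfate 14.08 mL; sorbitol 23.66 g; sodium hydroxide 25.80 mL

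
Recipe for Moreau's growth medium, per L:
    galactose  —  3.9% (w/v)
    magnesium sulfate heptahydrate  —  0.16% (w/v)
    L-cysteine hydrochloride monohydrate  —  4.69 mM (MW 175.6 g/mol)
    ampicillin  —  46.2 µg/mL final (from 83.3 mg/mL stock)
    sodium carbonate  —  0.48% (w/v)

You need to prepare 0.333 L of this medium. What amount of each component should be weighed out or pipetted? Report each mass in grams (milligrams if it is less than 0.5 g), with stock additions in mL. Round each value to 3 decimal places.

galactose 12.987 g; magnesium sulfate heptahydrate 0.533 g; L-cysteine hydrochloride monohydrate 274.247 mg; ampicillin 0.185 mL; sodium carbonate 1.598 g

Scale factor relative to 1 L: 0.333.
galactose: 3.9% w/v = 39 g/L → 39 × 0.333 L = 12.987 g
magnesium sulfate heptahydrate: 0.16% w/v = 1.6 g/L → 1.6 × 0.333 L = 0.533 g
L-cysteine hydrochloride monohydrate: 4.69 mmol/L × 175.6 mg/mmol × 0.333 L = 274.247 mg
ampicillin: dilute stock: 46.2 µg/mL × 333 mL ÷ 83300 µg/mL = 0.185 mL
sodium carbonate: 0.48 g per 100 mL × 333 mL ÷ 100 = 1.598 g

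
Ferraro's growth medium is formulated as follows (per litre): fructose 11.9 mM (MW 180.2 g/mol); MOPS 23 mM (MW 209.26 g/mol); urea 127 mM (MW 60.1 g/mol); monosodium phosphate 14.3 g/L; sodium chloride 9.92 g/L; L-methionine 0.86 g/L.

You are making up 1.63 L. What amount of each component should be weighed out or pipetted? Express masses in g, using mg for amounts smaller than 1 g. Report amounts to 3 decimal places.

Working volume: 1.63 L.
fructose: 11.9 mmol/L × 180.2 g/mol × 1.63 L ÷ 1000 = 3.495 g
MOPS: 23 mmol/L × 209.26 g/mol × 1.63 L ÷ 1000 = 7.845 g
urea: 127 mmol/L × 60.1 g/mol × 1.63 L ÷ 1000 = 12.441 g
monosodium phosphate: 14.3 g/L × 1.63 L = 23.309 g
sodium chloride: 9.92 g/L × 1.63 L = 16.170 g
L-methionine: 0.86 g/L × 1.63 L = 1.402 g

fructose 3.495 g; MOPS 7.845 g; urea 12.441 g; monosodium phosphate 23.309 g; sodium chloride 16.170 g; L-methionine 1.402 g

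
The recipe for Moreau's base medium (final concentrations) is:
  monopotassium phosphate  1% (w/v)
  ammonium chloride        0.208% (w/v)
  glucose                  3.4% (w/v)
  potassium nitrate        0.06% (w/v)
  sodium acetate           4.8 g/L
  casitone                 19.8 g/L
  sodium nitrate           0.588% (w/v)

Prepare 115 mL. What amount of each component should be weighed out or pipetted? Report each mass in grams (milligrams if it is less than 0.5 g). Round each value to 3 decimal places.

monopotassium phosphate 1.150 g; ammonium chloride 239.200 mg; glucose 3.910 g; potassium nitrate 69.000 mg; sodium acetate 0.552 g; casitone 2.277 g; sodium nitrate 0.676 g

Scale factor relative to 1 L: 0.115.
monopotassium phosphate: 1% w/v = 10 g/L → 10 × 0.115 L = 1.150 g
ammonium chloride: 0.208 g per 100 mL × 115 mL ÷ 100 = 0.2392 g = 239.200 mg
glucose: 3.4 g per 100 mL × 115 mL ÷ 100 = 3.910 g
potassium nitrate: 0.06 g per 100 mL × 115 mL ÷ 100 = 0.069 g = 69.000 mg
sodium acetate: 4.8 g/L × 0.115 L = 0.552 g
casitone: 19.8 g/L × 0.115 L = 2.277 g
sodium nitrate: 0.588 g per 100 mL × 115 mL ÷ 100 = 0.676 g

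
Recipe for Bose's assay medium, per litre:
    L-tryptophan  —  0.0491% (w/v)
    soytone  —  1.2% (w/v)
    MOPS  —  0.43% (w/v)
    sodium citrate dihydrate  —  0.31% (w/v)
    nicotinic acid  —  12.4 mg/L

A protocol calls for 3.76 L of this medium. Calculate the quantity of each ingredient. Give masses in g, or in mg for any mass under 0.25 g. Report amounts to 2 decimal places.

Scale factor relative to 1 L: 3.76.
L-tryptophan: 0.0491 g per 100 mL × 3760 mL ÷ 100 = 1.85 g
soytone: 1.2 g per 100 mL × 3760 mL ÷ 100 = 45.12 g
MOPS: 0.43 g per 100 mL × 3760 mL ÷ 100 = 16.17 g
sodium citrate dihydrate: 0.31 g per 100 mL × 3760 mL ÷ 100 = 11.66 g
nicotinic acid: 12.4 mg/L × 3.76 L = 46.62 mg

L-tryptophan 1.85 g; soytone 45.12 g; MOPS 16.17 g; sodium citrate dihydrate 11.66 g; nicotinic acid 46.62 mg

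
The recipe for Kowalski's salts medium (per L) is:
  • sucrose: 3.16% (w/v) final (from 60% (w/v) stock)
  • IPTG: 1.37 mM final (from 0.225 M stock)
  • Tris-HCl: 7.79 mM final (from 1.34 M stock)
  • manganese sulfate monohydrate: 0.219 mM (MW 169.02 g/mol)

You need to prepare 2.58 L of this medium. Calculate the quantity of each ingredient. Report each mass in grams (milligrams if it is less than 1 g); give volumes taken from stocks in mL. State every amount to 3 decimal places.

sucrose 135.880 mL; IPTG 15.709 mL; Tris-HCl 14.999 mL; manganese sulfate monohydrate 95.500 mg

Scale factor relative to 1 L: 2.58.
sucrose: dilute stock: 3.16% ÷ 60% × 2580 mL = 135.880 mL
IPTG: C1V1 = C2V2 → 1.37 mM × 2580 mL ÷ 225 mM = 15.709 mL
Tris-HCl: C1V1 = C2V2 → 7.79 mM × 2580 mL ÷ 1340 mM = 14.999 mL
manganese sulfate monohydrate: 0.219 mmol/L × 169.02 mg/mmol × 2.58 L = 95.500 mg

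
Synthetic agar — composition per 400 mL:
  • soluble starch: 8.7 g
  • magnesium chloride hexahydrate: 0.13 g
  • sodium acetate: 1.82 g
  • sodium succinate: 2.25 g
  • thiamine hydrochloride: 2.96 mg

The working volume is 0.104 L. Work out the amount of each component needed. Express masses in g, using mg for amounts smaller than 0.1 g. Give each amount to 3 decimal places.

soluble starch 2.262 g; magnesium chloride hexahydrate 33.800 mg; sodium acetate 0.473 g; sodium succinate 0.585 g; thiamine hydrochloride 0.770 mg

Ratio of target to recipe volume: 104 / 400 = 0.26.
soluble starch: 8.7 g × (104 mL / 400 mL) = 2.262 g
magnesium chloride hexahydrate: 0.13 g × (104 mL / 400 mL) = 0.0338 g = 33.800 mg
sodium acetate: 1.82 g × (104 mL / 400 mL) = 0.473 g
sodium succinate: 2.25 g × (104 mL / 400 mL) = 0.585 g
thiamine hydrochloride: 2.96 mg × (104 mL / 400 mL) = 0.770 mg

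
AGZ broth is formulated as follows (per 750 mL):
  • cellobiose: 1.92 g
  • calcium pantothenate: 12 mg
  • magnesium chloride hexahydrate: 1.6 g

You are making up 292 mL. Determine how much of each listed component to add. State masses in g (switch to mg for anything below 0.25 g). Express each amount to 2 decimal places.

Scale factor = 292 mL / 750 mL = 0.389333.
cellobiose: 1.92 g × (292 mL / 750 mL) = 0.75 g
calcium pantothenate: 12 mg × (292 mL / 750 mL) = 4.67 mg
magnesium chloride hexahydrate: 1.6 g × (292 mL / 750 mL) = 0.62 g

cellobiose 0.75 g; calcium pantothenate 4.67 mg; magnesium chloride hexahydrate 0.62 g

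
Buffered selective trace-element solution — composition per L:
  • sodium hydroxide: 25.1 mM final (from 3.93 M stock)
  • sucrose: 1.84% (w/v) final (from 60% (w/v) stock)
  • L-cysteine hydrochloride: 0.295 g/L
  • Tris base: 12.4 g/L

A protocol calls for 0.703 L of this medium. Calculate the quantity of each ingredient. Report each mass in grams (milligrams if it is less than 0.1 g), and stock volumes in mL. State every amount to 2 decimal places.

sodium hydroxide 4.49 mL; sucrose 21.56 mL; L-cysteine hydrochloride 0.21 g; Tris base 8.72 g

Working volume: 0.703 L.
sodium hydroxide: C1V1 = C2V2 → 25.1 mM × 703 mL ÷ 3930 mM = 4.49 mL
sucrose: dilute stock: 1.84% ÷ 60% × 703 mL = 21.56 mL
L-cysteine hydrochloride: 0.295 g/L × 0.703 L = 0.21 g
Tris base: 12.4 g/L × 0.703 L = 8.72 g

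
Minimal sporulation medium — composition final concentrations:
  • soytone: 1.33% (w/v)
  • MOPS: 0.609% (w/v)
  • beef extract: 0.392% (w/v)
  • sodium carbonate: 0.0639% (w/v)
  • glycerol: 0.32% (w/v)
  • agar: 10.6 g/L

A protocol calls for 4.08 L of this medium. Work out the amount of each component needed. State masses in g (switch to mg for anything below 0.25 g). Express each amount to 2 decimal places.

soytone 54.26 g; MOPS 24.85 g; beef extract 15.99 g; sodium carbonate 2.61 g; glycerol 13.06 g; agar 43.25 g

Working volume: 4.08 L.
soytone: 1.33 g per 100 mL × 4080 mL ÷ 100 = 54.26 g
MOPS: 0.609% w/v = 6.09 g/L → 6.09 × 4.08 L = 24.85 g
beef extract: 0.392 g per 100 mL × 4080 mL ÷ 100 = 15.99 g
sodium carbonate: 0.0639% w/v = 0.639 g/L → 0.639 × 4.08 L = 2.61 g
glycerol: 0.32 g per 100 mL × 4080 mL ÷ 100 = 13.06 g
agar: 10.6 g/L × 4.08 L = 43.25 g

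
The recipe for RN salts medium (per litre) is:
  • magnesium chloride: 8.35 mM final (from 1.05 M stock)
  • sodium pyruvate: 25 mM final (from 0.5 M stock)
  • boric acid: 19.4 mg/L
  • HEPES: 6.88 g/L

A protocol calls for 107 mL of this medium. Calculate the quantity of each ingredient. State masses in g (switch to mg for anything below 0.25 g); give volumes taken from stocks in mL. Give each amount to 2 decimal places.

magnesium chloride 0.85 mL; sodium pyruvate 5.35 mL; boric acid 2.08 mg; HEPES 0.74 g

Working volume: 107 mL = 0.107 L.
magnesium chloride: dilute stock: 8.35 mM × 107 mL ÷ 1050 mM = 0.85 mL
sodium pyruvate: dilute stock: 25 mM × 107 mL ÷ 500 mM = 5.35 mL
boric acid: 19.4 mg/L × 0.107 L = 2.08 mg
HEPES: 6.88 g/L × 0.107 L = 0.74 g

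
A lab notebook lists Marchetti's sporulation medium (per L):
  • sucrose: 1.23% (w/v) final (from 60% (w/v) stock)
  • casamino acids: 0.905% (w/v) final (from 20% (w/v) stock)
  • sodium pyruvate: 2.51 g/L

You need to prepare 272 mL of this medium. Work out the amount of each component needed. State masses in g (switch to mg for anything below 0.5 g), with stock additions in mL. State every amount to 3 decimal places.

Target volume = 272 mL = 0.272 L.
sucrose: C1V1 = C2V2 → 1.23% ÷ 60% × 272 mL = 5.576 mL
casamino acids: C1V1 = C2V2 → 0.905% ÷ 20% × 272 mL = 12.308 mL
sodium pyruvate: 2.51 g/L × 0.272 L = 0.683 g

sucrose 5.576 mL; casamino acids 12.308 mL; sodium pyruvate 0.683 g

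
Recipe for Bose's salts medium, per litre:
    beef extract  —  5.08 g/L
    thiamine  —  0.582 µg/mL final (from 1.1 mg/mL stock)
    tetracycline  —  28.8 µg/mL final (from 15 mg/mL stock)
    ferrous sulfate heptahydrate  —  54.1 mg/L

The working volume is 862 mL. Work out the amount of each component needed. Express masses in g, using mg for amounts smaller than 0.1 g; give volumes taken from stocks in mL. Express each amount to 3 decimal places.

beef extract 4.379 g; thiamine 0.456 mL; tetracycline 1.655 mL; ferrous sulfate heptahydrate 46.634 mg

Target volume = 862 mL = 0.862 L.
beef extract: 5.08 g/L × 0.862 L = 4.379 g
thiamine: C1V1 = C2V2 → 0.582 µg/mL × 862 mL ÷ 1100 µg/mL = 0.456 mL
tetracycline: dilute stock: 28.8 µg/mL × 862 mL ÷ 15000 µg/mL = 1.655 mL
ferrous sulfate heptahydrate: 54.1 mg/L × 0.862 L = 46.634 mg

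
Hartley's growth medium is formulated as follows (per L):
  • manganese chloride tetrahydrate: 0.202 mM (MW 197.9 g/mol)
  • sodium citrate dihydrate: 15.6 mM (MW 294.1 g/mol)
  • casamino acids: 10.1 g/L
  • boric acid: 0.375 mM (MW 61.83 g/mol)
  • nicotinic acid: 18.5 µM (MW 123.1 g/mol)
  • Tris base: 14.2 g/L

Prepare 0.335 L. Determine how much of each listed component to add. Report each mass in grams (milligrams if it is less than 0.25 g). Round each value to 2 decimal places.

Working volume: 0.335 L.
manganese chloride tetrahydrate: 0.202 mmol/L × 197.9 mg/mmol × 0.335 L = 13.39 mg
sodium citrate dihydrate: 15.6 mmol/L × 294.1 g/mol × 0.335 L ÷ 1000 = 1.54 g
casamino acids: 10.1 g/L × 0.335 L = 3.38 g
boric acid: 0.375 mmol/L × 61.83 mg/mmol × 0.335 L = 7.77 mg
nicotinic acid: 18.5 µmol/L × 123.1 g/mol × 0.335 L ÷ 1000 = 0.76 mg
Tris base: 14.2 g/L × 0.335 L = 4.76 g

manganese chloride tetrahydrate 13.39 mg; sodium citrate dihydrate 1.54 g; casamino acids 3.38 g; boric acid 7.77 mg; nicotinic acid 0.76 mg; Tris base 4.76 g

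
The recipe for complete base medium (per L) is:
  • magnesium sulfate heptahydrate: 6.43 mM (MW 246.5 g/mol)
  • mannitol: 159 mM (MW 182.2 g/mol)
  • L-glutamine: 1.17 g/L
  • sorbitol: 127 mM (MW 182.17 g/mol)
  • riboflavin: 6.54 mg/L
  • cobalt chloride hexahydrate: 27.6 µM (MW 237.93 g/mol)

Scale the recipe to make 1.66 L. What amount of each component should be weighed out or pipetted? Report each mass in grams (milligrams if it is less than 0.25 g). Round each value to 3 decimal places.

Working volume: 1.66 L.
magnesium sulfate heptahydrate: 6.43 mmol/L × 246.5 g/mol × 1.66 L ÷ 1000 = 2.631 g
mannitol: 159 mmol/L × 182.2 g/mol × 1.66 L ÷ 1000 = 48.090 g
L-glutamine: 1.17 g/L × 1.66 L = 1.942 g
sorbitol: 127 mmol/L × 182.17 g/mol × 1.66 L ÷ 1000 = 38.405 g
riboflavin: 6.54 mg/L × 1.66 L = 10.856 mg
cobalt chloride hexahydrate: 27.6 µmol/L × 237.93 g/mol × 1.66 L ÷ 1000 = 10.901 mg

magnesium sulfate heptahydrate 2.631 g; mannitol 48.090 g; L-glutamine 1.942 g; sorbitol 38.405 g; riboflavin 10.856 mg; cobalt chloride hexahydrate 10.901 mg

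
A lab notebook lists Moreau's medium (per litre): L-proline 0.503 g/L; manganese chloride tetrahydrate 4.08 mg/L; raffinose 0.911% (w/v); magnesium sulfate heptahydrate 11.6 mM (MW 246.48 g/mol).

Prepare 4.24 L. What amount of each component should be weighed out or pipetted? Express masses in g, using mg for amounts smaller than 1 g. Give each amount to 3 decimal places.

Working volume: 4.24 L.
L-proline: 0.503 g/L × 4.24 L = 2.133 g
manganese chloride tetrahydrate: 4.08 mg/L × 4.24 L = 17.299 mg
raffinose: 0.911 g per 100 mL × 4240 mL ÷ 100 = 38.626 g
magnesium sulfate heptahydrate: 11.6 mmol/L × 246.48 g/mol × 4.24 L ÷ 1000 = 12.123 g

L-proline 2.133 g; manganese chloride tetrahydrate 17.299 mg; raffinose 38.626 g; magnesium sulfate heptahydrate 12.123 g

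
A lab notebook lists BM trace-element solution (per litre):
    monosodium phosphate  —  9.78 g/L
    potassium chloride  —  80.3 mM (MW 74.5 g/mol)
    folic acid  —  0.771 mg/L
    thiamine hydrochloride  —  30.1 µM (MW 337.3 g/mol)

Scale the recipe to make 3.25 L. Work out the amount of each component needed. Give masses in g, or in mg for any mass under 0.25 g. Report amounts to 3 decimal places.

monosodium phosphate 31.785 g; potassium chloride 19.443 g; folic acid 2.506 mg; thiamine hydrochloride 32.996 mg

Scale factor relative to 1 L: 3.25.
monosodium phosphate: 9.78 g/L × 3.25 L = 31.785 g
potassium chloride: 80.3 mmol/L × 74.5 g/mol × 3.25 L ÷ 1000 = 19.443 g
folic acid: 0.771 mg/L × 3.25 L = 2.506 mg
thiamine hydrochloride: 30.1 µmol/L × 337.3 g/mol × 3.25 L ÷ 1000 = 32.996 mg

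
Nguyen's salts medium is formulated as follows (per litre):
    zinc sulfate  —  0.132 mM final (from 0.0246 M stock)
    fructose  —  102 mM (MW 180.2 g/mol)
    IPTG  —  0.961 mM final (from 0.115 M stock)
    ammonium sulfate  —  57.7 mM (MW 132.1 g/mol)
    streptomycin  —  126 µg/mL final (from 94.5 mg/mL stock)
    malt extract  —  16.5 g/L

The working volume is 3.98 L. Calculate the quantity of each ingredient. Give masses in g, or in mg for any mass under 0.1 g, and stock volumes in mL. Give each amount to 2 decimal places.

Working volume: 3.98 L.
zinc sulfate: C1V1 = C2V2 → 0.132 mM × 3980 mL ÷ 24.6 mM = 21.36 mL
fructose: 102 mmol/L × 180.2 g/mol × 3.98 L ÷ 1000 = 73.15 g
IPTG: dilute stock: 0.961 mM × 3980 mL ÷ 115 mM = 33.26 mL
ammonium sulfate: 57.7 mmol/L × 132.1 g/mol × 3.98 L ÷ 1000 = 30.34 g
streptomycin: V = C2·V2/C1 = 126 µg/mL × 3980 mL ÷ 94500 µg/mL = 5.31 mL
malt extract: 16.5 g/L × 3.98 L = 65.67 g

zinc sulfate 21.36 mL; fructose 73.15 g; IPTG 33.26 mL; ammonium sulfate 30.34 g; streptomycin 5.31 mL; malt extract 65.67 g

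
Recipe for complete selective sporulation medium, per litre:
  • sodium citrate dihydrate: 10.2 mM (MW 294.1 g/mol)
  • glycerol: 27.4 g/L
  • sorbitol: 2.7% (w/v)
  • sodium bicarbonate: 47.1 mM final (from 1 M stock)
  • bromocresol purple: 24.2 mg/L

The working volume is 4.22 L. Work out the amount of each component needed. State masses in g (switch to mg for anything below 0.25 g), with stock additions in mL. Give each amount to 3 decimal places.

sodium citrate dihydrate 12.659 g; glycerol 115.628 g; sorbitol 113.940 g; sodium bicarbonate 198.762 mL; bromocresol purple 102.124 mg

Scale factor relative to 1 L: 4.22.
sodium citrate dihydrate: 10.2 mmol/L × 294.1 g/mol × 4.22 L ÷ 1000 = 12.659 g
glycerol: 27.4 g/L × 4.22 L = 115.628 g
sorbitol: 2.7 g per 100 mL × 4220 mL ÷ 100 = 113.940 g
sodium bicarbonate: V = C2·V2/C1 = 47.1 mM × 4220 mL ÷ 1000 mM = 198.762 mL
bromocresol purple: 24.2 mg/L × 4.22 L = 102.124 mg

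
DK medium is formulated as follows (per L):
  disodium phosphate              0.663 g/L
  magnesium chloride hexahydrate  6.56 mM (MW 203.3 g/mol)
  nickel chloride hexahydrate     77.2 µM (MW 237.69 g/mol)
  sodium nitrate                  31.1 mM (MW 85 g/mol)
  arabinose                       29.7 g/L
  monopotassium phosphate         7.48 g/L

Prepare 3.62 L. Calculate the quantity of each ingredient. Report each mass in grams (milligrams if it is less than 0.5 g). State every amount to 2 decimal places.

Working volume: 3.62 L.
disodium phosphate: 0.663 g/L × 3.62 L = 2.40 g
magnesium chloride hexahydrate: 6.56 mmol/L × 203.3 g/mol × 3.62 L ÷ 1000 = 4.83 g
nickel chloride hexahydrate: 77.2 µmol/L × 237.69 g/mol × 3.62 L ÷ 1000 = 66.43 mg
sodium nitrate: 31.1 mmol/L × 85 g/mol × 3.62 L ÷ 1000 = 9.57 g
arabinose: 29.7 g/L × 3.62 L = 107.51 g
monopotassium phosphate: 7.48 g/L × 3.62 L = 27.08 g

disodium phosphate 2.40 g; magnesium chloride hexahydrate 4.83 g; nickel chloride hexahydrate 66.43 mg; sodium nitrate 9.57 g; arabinose 107.51 g; monopotassium phosphate 27.08 g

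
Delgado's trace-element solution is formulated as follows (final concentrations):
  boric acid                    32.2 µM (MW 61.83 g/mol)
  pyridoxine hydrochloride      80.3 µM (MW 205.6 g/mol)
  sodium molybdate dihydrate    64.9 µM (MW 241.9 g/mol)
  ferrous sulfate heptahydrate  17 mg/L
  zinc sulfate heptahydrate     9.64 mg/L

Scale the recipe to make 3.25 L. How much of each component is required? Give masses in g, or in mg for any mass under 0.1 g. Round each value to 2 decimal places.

boric acid 6.47 mg; pyridoxine hydrochloride 53.66 mg; sodium molybdate dihydrate 51.02 mg; ferrous sulfate heptahydrate 55.25 mg; zinc sulfate heptahydrate 31.33 mg

Working volume: 3.25 L.
boric acid: 32.2 µmol/L × 61.83 g/mol × 3.25 L ÷ 1000 = 6.47 mg
pyridoxine hydrochloride: 80.3 µmol/L × 205.6 g/mol × 3.25 L ÷ 1000 = 53.66 mg
sodium molybdate dihydrate: 64.9 µmol/L × 241.9 g/mol × 3.25 L ÷ 1000 = 51.02 mg
ferrous sulfate heptahydrate: 17 mg/L × 3.25 L = 55.25 mg
zinc sulfate heptahydrate: 9.64 mg/L × 3.25 L = 31.33 mg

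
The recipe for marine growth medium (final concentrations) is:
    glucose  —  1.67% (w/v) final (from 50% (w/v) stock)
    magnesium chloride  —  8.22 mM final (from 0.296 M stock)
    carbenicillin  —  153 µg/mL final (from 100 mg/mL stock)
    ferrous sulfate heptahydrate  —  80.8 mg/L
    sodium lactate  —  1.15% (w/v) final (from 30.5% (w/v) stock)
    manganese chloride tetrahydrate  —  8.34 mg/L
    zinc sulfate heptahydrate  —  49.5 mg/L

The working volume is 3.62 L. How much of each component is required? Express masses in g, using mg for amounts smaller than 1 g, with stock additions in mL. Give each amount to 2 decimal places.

glucose 120.91 mL; magnesium chloride 100.53 mL; carbenicillin 5.54 mL; ferrous sulfate heptahydrate 292.50 mg; sodium lactate 136.49 mL; manganese chloride tetrahydrate 30.19 mg; zinc sulfate heptahydrate 179.19 mg

Working volume: 3.62 L.
glucose: dilute stock: 1.67% ÷ 50% × 3620 mL = 120.91 mL
magnesium chloride: dilute stock: 8.22 mM × 3620 mL ÷ 296 mM = 100.53 mL
carbenicillin: dilute stock: 153 µg/mL × 3620 mL ÷ 100000 µg/mL = 5.54 mL
ferrous sulfate heptahydrate: 80.8 mg/L × 3.62 L = 292.50 mg
sodium lactate: dilute stock: 1.15% ÷ 30.5% × 3620 mL = 136.49 mL
manganese chloride tetrahydrate: 8.34 mg/L × 3.62 L = 30.19 mg
zinc sulfate heptahydrate: 49.5 mg/L × 3.62 L = 179.19 mg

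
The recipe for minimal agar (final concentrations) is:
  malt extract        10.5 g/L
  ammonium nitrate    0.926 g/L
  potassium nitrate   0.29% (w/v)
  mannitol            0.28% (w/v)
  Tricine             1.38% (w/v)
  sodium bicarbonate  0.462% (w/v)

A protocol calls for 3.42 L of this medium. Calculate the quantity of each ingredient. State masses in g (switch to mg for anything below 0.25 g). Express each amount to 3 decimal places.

Scale factor relative to 1 L: 3.42.
malt extract: 10.5 g/L × 3.42 L = 35.910 g
ammonium nitrate: 0.926 g/L × 3.42 L = 3.167 g
potassium nitrate: 0.29 g per 100 mL × 3420 mL ÷ 100 = 9.918 g
mannitol: 0.28 g per 100 mL × 3420 mL ÷ 100 = 9.576 g
Tricine: 1.38% w/v = 13.8 g/L → 13.8 × 3.42 L = 47.196 g
sodium bicarbonate: 0.462 g per 100 mL × 3420 mL ÷ 100 = 15.800 g

malt extract 35.910 g; ammonium nitrate 3.167 g; potassium nitrate 9.918 g; mannitol 9.576 g; Tricine 47.196 g; sodium bicarbonate 15.800 g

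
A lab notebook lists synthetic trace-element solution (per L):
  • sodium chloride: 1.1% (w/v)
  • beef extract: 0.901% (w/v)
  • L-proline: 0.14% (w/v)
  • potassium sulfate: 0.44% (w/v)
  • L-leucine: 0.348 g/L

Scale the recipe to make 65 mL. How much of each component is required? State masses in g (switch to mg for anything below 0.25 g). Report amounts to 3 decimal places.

sodium chloride 0.715 g; beef extract 0.586 g; L-proline 91.000 mg; potassium sulfate 0.286 g; L-leucine 22.620 mg

Target volume = 65 mL = 0.065 L.
sodium chloride: 1.1% w/v = 11 g/L → 11 × 0.065 L = 0.715 g
beef extract: 0.901 g per 100 mL × 65 mL ÷ 100 = 0.586 g
L-proline: 0.14% w/v = 1.4 g/L → 1.4 × 0.065 L = 0.091 g = 91.000 mg
potassium sulfate: 0.44 g per 100 mL × 65 mL ÷ 100 = 0.286 g
L-leucine: 0.348 g/L × 0.065 L = 0.02262 g = 22.620 mg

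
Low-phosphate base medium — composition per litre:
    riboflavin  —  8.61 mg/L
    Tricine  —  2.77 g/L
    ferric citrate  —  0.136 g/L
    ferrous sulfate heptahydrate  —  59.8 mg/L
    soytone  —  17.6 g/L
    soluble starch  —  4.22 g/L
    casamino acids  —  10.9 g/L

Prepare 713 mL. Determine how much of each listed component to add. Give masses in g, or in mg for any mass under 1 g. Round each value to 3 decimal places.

Target volume = 713 mL = 0.713 L.
riboflavin: 8.61 mg/L × 0.713 L = 6.139 mg
Tricine: 2.77 g/L × 0.713 L = 1.975 g
ferric citrate: 0.136 g/L × 0.713 L = 0.096968 g = 96.968 mg
ferrous sulfate heptahydrate: 59.8 mg/L × 0.713 L = 42.637 mg
soytone: 17.6 g/L × 0.713 L = 12.549 g
soluble starch: 4.22 g/L × 0.713 L = 3.009 g
casamino acids: 10.9 g/L × 0.713 L = 7.772 g

riboflavin 6.139 mg; Tricine 1.975 g; ferric citrate 96.968 mg; ferrous sulfate heptahydrate 42.637 mg; soytone 12.549 g; soluble starch 3.009 g; casamino acids 7.772 g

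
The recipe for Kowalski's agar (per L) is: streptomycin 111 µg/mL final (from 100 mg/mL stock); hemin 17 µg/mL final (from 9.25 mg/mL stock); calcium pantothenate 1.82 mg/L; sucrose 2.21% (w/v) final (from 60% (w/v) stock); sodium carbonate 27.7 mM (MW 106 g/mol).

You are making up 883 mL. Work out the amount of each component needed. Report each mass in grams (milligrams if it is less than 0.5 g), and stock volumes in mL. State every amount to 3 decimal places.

streptomycin 0.980 mL; hemin 1.623 mL; calcium pantothenate 1.607 mg; sucrose 32.524 mL; sodium carbonate 2.593 g

Target volume = 883 mL = 0.883 L.
streptomycin: dilute stock: 111 µg/mL × 883 mL ÷ 100000 µg/mL = 0.980 mL
hemin: dilute stock: 17 µg/mL × 883 mL ÷ 9250 µg/mL = 1.623 mL
calcium pantothenate: 1.82 mg/L × 0.883 L = 1.607 mg
sucrose: dilute stock: 2.21% ÷ 60% × 883 mL = 32.524 mL
sodium carbonate: 27.7 mmol/L × 106 g/mol × 0.883 L ÷ 1000 = 2.593 g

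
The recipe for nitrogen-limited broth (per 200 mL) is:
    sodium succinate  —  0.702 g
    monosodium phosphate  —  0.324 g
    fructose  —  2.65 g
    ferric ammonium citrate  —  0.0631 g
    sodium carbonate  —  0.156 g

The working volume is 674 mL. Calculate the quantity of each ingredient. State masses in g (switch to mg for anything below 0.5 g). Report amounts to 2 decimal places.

sodium succinate 2.37 g; monosodium phosphate 1.09 g; fructose 8.93 g; ferric ammonium citrate 212.65 mg; sodium carbonate 0.53 g

Ratio of target to recipe volume: 674 / 200 = 3.37.
sodium succinate: 0.702 g × (674 mL / 200 mL) = 2.37 g
monosodium phosphate: 0.324 g × (674 mL / 200 mL) = 1.09 g
fructose: 2.65 g × (674 mL / 200 mL) = 8.93 g
ferric ammonium citrate: 0.0631 g × (674 mL / 200 mL) = 0.212647 g = 212.65 mg
sodium carbonate: 0.156 g × (674 mL / 200 mL) = 0.53 g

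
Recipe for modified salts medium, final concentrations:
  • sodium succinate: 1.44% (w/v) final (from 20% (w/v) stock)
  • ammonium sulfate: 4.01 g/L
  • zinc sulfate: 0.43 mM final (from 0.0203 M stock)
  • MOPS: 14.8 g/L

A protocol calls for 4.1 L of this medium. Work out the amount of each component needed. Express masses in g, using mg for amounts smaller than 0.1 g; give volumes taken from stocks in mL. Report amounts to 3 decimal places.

Working volume: 4.1 L.
sodium succinate: C1V1 = C2V2 → 1.44% ÷ 20% × 4100 mL = 295.200 mL
ammonium sulfate: 4.01 g/L × 4.1 L = 16.441 g
zinc sulfate: V = C2·V2/C1 = 0.43 mM × 4100 mL ÷ 20.3 mM = 86.847 mL
MOPS: 14.8 g/L × 4.1 L = 60.680 g

sodium succinate 295.200 mL; ammonium sulfate 16.441 g; zinc sulfate 86.847 mL; MOPS 60.680 g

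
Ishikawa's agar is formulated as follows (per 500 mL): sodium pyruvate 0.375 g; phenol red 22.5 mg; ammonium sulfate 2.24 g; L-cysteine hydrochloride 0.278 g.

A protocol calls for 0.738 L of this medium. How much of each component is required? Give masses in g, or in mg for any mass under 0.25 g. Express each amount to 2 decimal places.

sodium pyruvate 0.55 g; phenol red 33.21 mg; ammonium sulfate 3.31 g; L-cysteine hydrochloride 0.41 g

Ratio of target to recipe volume: 738 / 500 = 1.476.
sodium pyruvate: 0.375 g × (738 mL / 500 mL) = 0.55 g
phenol red: 22.5 mg × (738 mL / 500 mL) = 33.21 mg
ammonium sulfate: 2.24 g × (738 mL / 500 mL) = 3.31 g
L-cysteine hydrochloride: 0.278 g × (738 mL / 500 mL) = 0.41 g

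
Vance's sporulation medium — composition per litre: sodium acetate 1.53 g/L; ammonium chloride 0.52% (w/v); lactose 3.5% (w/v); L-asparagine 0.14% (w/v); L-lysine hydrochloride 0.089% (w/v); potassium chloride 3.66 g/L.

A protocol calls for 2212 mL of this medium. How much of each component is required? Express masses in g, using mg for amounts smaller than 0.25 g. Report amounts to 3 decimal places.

sodium acetate 3.384 g; ammonium chloride 11.502 g; lactose 77.420 g; L-asparagine 3.097 g; L-lysine hydrochloride 1.969 g; potassium chloride 8.096 g

Scale factor relative to 1 L: 2.212.
sodium acetate: 1.53 g/L × 2.212 L = 3.384 g
ammonium chloride: 0.52% w/v = 5.2 g/L → 5.2 × 2.212 L = 11.502 g
lactose: 3.5% w/v = 35 g/L → 35 × 2.212 L = 77.420 g
L-asparagine: 0.14 g per 100 mL × 2212 mL ÷ 100 = 3.097 g
L-lysine hydrochloride: 0.089% w/v = 0.89 g/L → 0.89 × 2.212 L = 1.969 g
potassium chloride: 3.66 g/L × 2.212 L = 8.096 g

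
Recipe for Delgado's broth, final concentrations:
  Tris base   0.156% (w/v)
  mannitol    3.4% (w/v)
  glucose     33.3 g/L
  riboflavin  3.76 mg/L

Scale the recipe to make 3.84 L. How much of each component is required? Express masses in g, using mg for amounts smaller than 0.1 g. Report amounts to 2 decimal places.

Tris base 5.99 g; mannitol 130.56 g; glucose 127.87 g; riboflavin 14.44 mg

Working volume: 3.84 L.
Tris base: 0.156% w/v = 1.56 g/L → 1.56 × 3.84 L = 5.99 g
mannitol: 3.4% w/v = 34 g/L → 34 × 3.84 L = 130.56 g
glucose: 33.3 g/L × 3.84 L = 127.87 g
riboflavin: 3.76 mg/L × 3.84 L = 14.44 mg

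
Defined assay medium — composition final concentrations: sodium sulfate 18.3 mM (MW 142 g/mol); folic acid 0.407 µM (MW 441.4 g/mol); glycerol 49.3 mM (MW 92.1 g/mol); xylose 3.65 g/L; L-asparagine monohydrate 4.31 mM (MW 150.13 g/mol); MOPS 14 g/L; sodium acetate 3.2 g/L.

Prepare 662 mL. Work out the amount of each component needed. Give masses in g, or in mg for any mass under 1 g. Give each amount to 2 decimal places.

Scale factor relative to 1 L: 0.662.
sodium sulfate: 18.3 mmol/L × 142 g/mol × 0.662 L ÷ 1000 = 1.72 g
folic acid: 0.407 µmol/L × 441.4 g/mol × 0.662 L ÷ 1000 = 0.12 mg
glycerol: 49.3 mmol/L × 92.1 g/mol × 0.662 L ÷ 1000 = 3.01 g
xylose: 3.65 g/L × 0.662 L = 2.42 g
L-asparagine monohydrate: 4.31 mmol/L × 150.13 mg/mmol × 0.662 L = 428.35 mg
MOPS: 14 g/L × 0.662 L = 9.27 g
sodium acetate: 3.2 g/L × 0.662 L = 2.12 g

sodium sulfate 1.72 g; folic acid 0.12 mg; glycerol 3.01 g; xylose 2.42 g; L-asparagine monohydrate 428.35 mg; MOPS 9.27 g; sodium acetate 2.12 g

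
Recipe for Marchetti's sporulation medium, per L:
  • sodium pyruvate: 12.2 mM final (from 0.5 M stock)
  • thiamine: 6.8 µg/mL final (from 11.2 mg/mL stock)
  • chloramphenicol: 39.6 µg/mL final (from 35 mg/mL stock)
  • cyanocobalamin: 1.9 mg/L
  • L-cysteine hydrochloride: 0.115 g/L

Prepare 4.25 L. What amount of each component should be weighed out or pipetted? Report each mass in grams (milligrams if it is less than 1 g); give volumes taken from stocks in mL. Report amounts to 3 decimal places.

Scale factor relative to 1 L: 4.25.
sodium pyruvate: V = C2·V2/C1 = 12.2 mM × 4250 mL ÷ 500 mM = 103.700 mL
thiamine: V = C2·V2/C1 = 6.8 µg/mL × 4250 mL ÷ 11200 µg/mL = 2.580 mL
chloramphenicol: V = C2·V2/C1 = 39.6 µg/mL × 4250 mL ÷ 35000 µg/mL = 4.809 mL
cyanocobalamin: 1.9 mg/L × 4.25 L = 8.075 mg
L-cysteine hydrochloride: 0.115 g/L × 4.25 L = 0.48875 g = 488.750 mg

sodium pyruvate 103.700 mL; thiamine 2.580 mL; chloramphenicol 4.809 mL; cyanocobalamin 8.075 mg; L-cysteine hydrochloride 488.750 mg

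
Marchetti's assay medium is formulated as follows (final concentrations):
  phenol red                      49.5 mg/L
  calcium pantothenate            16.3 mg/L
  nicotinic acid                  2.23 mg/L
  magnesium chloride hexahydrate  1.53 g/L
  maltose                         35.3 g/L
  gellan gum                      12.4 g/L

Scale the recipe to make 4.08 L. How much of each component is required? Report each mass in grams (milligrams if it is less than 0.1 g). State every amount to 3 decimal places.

phenol red 0.202 g; calcium pantothenate 66.504 mg; nicotinic acid 9.098 mg; magnesium chloride hexahydrate 6.242 g; maltose 144.024 g; gellan gum 50.592 g

Working volume: 4.08 L.
phenol red: 49.5 mg/L × 4.08 L = 201.96 mg = 0.202 g
calcium pantothenate: 16.3 mg/L × 4.08 L = 66.504 mg
nicotinic acid: 2.23 mg/L × 4.08 L = 9.098 mg
magnesium chloride hexahydrate: 1.53 g/L × 4.08 L = 6.242 g
maltose: 35.3 g/L × 4.08 L = 144.024 g
gellan gum: 12.4 g/L × 4.08 L = 50.592 g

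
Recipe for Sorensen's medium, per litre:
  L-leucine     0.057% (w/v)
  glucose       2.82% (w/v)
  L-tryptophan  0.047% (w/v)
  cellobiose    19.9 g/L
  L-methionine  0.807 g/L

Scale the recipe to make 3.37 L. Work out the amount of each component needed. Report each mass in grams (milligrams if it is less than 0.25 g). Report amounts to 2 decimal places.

L-leucine 1.92 g; glucose 95.03 g; L-tryptophan 1.58 g; cellobiose 67.06 g; L-methionine 2.72 g

Working volume: 3.37 L.
L-leucine: 0.057 g per 100 mL × 3370 mL ÷ 100 = 1.92 g
glucose: 2.82% w/v = 28.2 g/L → 28.2 × 3.37 L = 95.03 g
L-tryptophan: 0.047 g per 100 mL × 3370 mL ÷ 100 = 1.58 g
cellobiose: 19.9 g/L × 3.37 L = 67.06 g
L-methionine: 0.807 g/L × 3.37 L = 2.72 g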